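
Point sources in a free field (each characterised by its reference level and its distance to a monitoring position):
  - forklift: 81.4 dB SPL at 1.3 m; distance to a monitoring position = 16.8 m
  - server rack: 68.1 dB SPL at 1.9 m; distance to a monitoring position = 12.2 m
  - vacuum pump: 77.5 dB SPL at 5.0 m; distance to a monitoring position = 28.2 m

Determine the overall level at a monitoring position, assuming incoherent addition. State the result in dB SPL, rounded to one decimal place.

64.4 dB SPL

Propagate each source to the receiver with L = L_ref − 20·log₁₀(r/r_ref), then add intensities.
forklift: 81.4 − 20·log₁₀(16.8/1.3) = 81.4 − 22.23 = 59.17 dB SPL.
server rack: 68.1 − 20·log₁₀(12.2/1.9) = 68.1 − 16.15 = 51.95 dB SPL.
vacuum pump: 77.5 − 20·log₁₀(28.2/5.0) = 77.5 − 15.03 = 62.47 dB SPL.
Σ 10^(L/10) = 2.751e+06 → L_total = 10·log₁₀(2.751e+06) = 64.39 dB SPL.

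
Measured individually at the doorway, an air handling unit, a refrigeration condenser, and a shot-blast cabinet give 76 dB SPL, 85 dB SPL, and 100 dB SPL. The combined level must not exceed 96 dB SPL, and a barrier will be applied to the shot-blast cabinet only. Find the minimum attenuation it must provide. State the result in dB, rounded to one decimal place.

The untreated sources together contribute 10^(76/10) + 10^(85/10) = 3.560e+08, i.e. 85.51 dB SPL.
The limit corresponds to 10^(96/10) = 3.981e+09; subtracting the fixed part leaves 3.625e+09 for the shot-blast cabinet, i.e. 95.59 dB SPL.
So the shot-blast cabinet must be reduced from 100 to 95.59 dB SPL: IL = 4.41 dB.

4.4 dB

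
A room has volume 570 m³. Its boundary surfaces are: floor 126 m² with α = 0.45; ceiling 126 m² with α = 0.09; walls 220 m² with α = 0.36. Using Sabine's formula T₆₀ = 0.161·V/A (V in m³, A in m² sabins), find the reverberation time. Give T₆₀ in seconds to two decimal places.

A = Σ Sᵢαᵢ = 126·0.45 + 126·0.09 + 220·0.36 = 147.24 m².
T₆₀ = 0.161 × 570 / 147.24 = 0.623 s.

0.62 s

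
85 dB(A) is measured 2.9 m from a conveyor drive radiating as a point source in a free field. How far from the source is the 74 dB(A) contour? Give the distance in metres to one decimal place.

For a point source L₁ − L₂ = 20·log₁₀(r₂/r₁), so r₂ = r₁·10^((L₁−L₂)/20).
r₂ = 2.9·10^((85−74)/20) = 2.9·10^(11.0/20) = 10.29 m.

10.3 m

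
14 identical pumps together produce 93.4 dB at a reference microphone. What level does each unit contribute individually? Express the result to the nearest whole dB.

82 dB

For N identical incoherent sources L_total = L₁ + 10·log₁₀ N, so L₁ = 93.4 − 10·log₁₀(14) = 93.4 − 11.461.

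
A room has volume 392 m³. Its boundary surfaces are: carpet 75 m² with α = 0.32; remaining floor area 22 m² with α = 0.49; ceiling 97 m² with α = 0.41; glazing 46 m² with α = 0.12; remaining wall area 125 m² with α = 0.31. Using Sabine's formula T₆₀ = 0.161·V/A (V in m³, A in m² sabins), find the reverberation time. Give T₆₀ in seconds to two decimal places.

0.53 s

Summing Sᵢαᵢ: 75·0.32 + 22·0.49 + 97·0.41 + 46·0.12 + 125·0.31 = 118.82 m².
T₆₀ = 0.161·V/A = 0.161·392/118.82 = 0.531 s.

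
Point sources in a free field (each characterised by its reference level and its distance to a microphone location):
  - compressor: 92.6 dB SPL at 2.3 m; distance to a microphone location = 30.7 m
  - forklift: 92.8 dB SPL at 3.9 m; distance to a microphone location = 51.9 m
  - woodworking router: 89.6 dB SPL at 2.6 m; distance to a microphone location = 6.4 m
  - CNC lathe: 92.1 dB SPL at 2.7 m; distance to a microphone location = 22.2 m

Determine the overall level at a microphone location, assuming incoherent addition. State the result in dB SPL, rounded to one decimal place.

82.9 dB SPL

Propagate each source to the receiver with L = L_ref − 20·log₁₀(r/r_ref), then add intensities.
compressor: 92.6 − 20·log₁₀(30.7/2.3) = 92.6 − 22.51 = 70.09 dB SPL.
forklift: 92.8 − 20·log₁₀(51.9/3.9) = 92.8 − 22.48 = 70.32 dB SPL.
woodworking router: 89.6 − 20·log₁₀(6.4/2.6) = 89.6 − 7.82 = 81.78 dB SPL.
CNC lathe: 92.1 − 20·log₁₀(22.2/2.7) = 92.1 − 18.30 = 73.80 dB SPL.
Σ 10^(L/10) = 1.955e+08 → L_total = 10·log₁₀(1.955e+08) = 82.91 dB SPL.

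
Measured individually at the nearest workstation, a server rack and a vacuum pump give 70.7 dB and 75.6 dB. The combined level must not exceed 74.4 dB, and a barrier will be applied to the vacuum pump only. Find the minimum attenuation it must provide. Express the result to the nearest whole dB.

The untreated sources together contribute 10^(70.7/10) = 1.175e+07, i.e. 70.70 dB.
The limit corresponds to 10^(74.4/10) = 2.754e+07; subtracting the fixed part leaves 1.579e+07 for the vacuum pump, i.e. 71.98 dB.
So the vacuum pump must be reduced from 75.6 to 71.98 dB: IL = 3.62 dB.

4 dB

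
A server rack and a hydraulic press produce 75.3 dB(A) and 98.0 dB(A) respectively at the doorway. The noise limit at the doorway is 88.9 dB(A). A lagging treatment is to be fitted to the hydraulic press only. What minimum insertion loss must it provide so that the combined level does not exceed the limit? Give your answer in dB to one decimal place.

9.3 dB

Fixed contribution from the other source: Σ 10^(L/10) = 10^(75.3/10) = 3.388e+07 (75.30 dB(A)).
The limit corresponds to 10^(88.9/10) = 7.762e+08; subtracting the fixed part leaves 7.424e+08 for the hydraulic press, i.e. 88.71 dB(A).
So the hydraulic press must be reduced from 98.0 to 88.71 dB(A): IL = 9.29 dB.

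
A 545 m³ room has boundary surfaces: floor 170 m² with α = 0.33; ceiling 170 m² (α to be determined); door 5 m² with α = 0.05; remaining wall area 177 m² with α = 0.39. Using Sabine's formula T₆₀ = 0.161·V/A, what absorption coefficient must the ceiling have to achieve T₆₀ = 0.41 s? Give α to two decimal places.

Required total absorption A = 0.161·545/0.41 = 214.01 m².
Absorption from the other surfaces = 170·0.33 + 5·0.05 + 177·0.39 = 125.38 m², so the ceiling must supply 88.63 m² over 170 m².
α = 88.63/170 = 0.521.

0.52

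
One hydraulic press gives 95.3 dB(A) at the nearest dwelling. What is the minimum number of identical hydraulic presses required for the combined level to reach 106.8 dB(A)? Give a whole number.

15

N identical sources give L₁ + 10·log₁₀ N, so require 10·log₁₀ N ≥ 106.8 − 95.3 = 11.5 dB.
N ≥ 10^(11.5/10) = 14.125, so N = 15.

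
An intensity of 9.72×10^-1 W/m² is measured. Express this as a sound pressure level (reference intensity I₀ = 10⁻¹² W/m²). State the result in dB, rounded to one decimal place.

I/I₀ = 9.72×10^-1/10⁻¹² = 9.72×10^11, and L = 10·log₁₀(I/I₀).
L = 10·(0.9877 + 11) = 119.88 dB.

119.9 dB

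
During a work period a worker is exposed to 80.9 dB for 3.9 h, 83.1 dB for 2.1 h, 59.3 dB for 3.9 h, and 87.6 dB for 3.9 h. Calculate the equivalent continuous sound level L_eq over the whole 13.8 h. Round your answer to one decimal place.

83.6 dB

The energy average is taken in the linear domain: L_eq = 10·log₁₀[(Σ tᵢ·10^(Lᵢ/10))/T], T = 13.8 h.
Σ tᵢ·10^(Lᵢ/10) = 3.9·10^(80.9/10) + 2.1·10^(83.1/10) + 3.9·10^(59.3/10) + 3.9·10^(87.6/10) = 3.156e+09.
L_eq = 10·log₁₀(3.156e+09/13.8) = 83.59 dB.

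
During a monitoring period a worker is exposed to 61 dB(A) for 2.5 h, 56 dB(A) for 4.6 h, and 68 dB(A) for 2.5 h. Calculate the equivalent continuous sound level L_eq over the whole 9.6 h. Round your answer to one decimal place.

63.3 dB(A)

The energy average is taken in the linear domain: L_eq = 10·log₁₀[(Σ tᵢ·10^(Lᵢ/10))/T], T = 9.6 h.
Σ tᵢ·10^(Lᵢ/10) = 2.5·10^(61/10) + 4.6·10^(56/10) + 2.5·10^(68/10) = 2.075e+07.
L_eq = 10·log₁₀(2.075e+07/9.6) = 63.35 dB(A).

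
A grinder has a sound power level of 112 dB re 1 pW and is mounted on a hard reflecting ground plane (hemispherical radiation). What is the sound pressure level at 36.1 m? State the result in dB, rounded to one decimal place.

72.9 dB

Free-field hemispherical radiation: L_p = L_w − 10·log₁₀(2π·r²), r = 36.1 m.
2π·r² = 8188 m², 10·log₁₀ of that is 39.132 dB.
L_p = 112 − 39.132 = 72.87 dB.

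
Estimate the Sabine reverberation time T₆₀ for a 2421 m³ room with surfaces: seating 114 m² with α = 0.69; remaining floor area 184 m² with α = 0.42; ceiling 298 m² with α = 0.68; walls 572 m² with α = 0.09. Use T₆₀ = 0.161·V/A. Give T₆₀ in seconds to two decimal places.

0.95 s

A = Σ Sᵢαᵢ = 114·0.69 + 184·0.42 + 298·0.68 + 572·0.09 = 410.06 m².
T₆₀ = 0.161 × 2421 / 410.06 = 0.951 s.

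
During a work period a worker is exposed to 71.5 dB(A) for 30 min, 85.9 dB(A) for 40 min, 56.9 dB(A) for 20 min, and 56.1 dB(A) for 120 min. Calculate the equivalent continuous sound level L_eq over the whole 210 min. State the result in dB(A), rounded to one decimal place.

78.8 dB(A)

Weight each interval's intensity by its duration and average over T = 210 min:
Σ tᵢ·10^(Lᵢ/10) = 30·10^(71.5/10) + 40·10^(85.9/10) + 20·10^(56.9/10) + 120·10^(56.1/10) = 1.604e+10.
L_eq = 10·log₁₀(1.604e+10/210) = 78.83 dB(A).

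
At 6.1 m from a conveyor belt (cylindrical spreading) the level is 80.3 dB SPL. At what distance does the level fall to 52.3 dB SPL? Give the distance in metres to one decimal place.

Line-source spreading drops the level by 10·log₁₀(r₂/r₁); inverting, r₂/r₁ = 10^(ΔL/10).
r₂ = 6.1·10^((80.3−52.3)/10) = 6.1·10^(28.0/10) = 3848.84 m.

3848.8 m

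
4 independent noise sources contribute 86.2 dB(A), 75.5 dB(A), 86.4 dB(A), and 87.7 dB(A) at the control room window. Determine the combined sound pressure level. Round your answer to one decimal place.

91.7 dB(A)

Incoherent sources combine by intensity addition: L_total = 10·log₁₀(Σ 10^(L_i/10)).
Σ 10^(L/10) = 10^(86.2/10) + 10^(75.5/10) + 10^(86.4/10) + 10^(87.7/10) = 1.478e+09.
L_total = 10·log₁₀(1.478e+09) = 91.70 dB(A).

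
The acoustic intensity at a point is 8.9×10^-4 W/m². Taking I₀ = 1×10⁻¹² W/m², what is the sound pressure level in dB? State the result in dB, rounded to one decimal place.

I/I₀ = 8.9×10^-4/10⁻¹² = 8.9×10^8, and L = 10·log₁₀(I/I₀).
L = 10·(0.9494 + 8) = 89.49 dB.

89.5 dB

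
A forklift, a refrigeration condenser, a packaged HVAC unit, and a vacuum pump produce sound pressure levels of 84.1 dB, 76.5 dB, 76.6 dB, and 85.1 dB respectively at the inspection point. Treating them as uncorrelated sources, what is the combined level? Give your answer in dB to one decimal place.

88.3 dB

For uncorrelated sources the intensities add, so convert each level to linear form, sum, and take 10·log₁₀ of the total.
Σ 10^(L/10) = 10^(84.1/10) + 10^(76.5/10) + 10^(76.6/10) + 10^(85.1/10) = 6.710e+08.
L_total = 10·log₁₀(6.710e+08) = 88.27 dB.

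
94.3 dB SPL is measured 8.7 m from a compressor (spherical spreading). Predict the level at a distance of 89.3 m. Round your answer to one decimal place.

74.1 dB SPL

For a point source, L₂ = L₁ − 20·log₁₀(r₂/r₁).
L₂ = 94.3 − 20·log₁₀(89.3/8.7) = 94.3 − 20.227 = 74.07 dB SPL.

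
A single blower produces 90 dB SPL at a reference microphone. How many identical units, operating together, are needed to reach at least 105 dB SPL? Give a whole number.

The shortfall is 105 − 90 = 15.0 dB, and N units add 10·log₁₀ N, so need 10·log₁₀ N ≥ 15.0.
N ≥ 10^(15.0/10) = 31.623, so N = 32.

32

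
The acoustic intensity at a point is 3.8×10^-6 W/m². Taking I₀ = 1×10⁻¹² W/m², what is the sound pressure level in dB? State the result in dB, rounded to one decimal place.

65.8 dB

L = 10·log₁₀(I/I₀) = 10·log₁₀(3.8×10^-6/10⁻¹²) = 10·log₁₀(3.8×10^6).
L = 10·(0.5798 + 6) = 65.80 dB.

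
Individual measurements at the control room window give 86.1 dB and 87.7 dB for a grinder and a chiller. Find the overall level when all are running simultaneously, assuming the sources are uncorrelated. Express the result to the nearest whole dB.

90 dB

For uncorrelated sources the intensities add, so convert each level to linear form, sum, and take 10·log₁₀ of the total.
Σ 10^(L/10) = 10^(86.1/10) + 10^(87.7/10) = 9.962e+08.
L_total = 10·log₁₀(9.962e+08) = 89.98 dB.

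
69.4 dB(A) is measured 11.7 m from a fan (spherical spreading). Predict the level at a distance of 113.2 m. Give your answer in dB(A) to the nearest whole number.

50 dB(A)

For a point source, L₂ = L₁ − 20·log₁₀(r₂/r₁).
L₂ = 69.4 − 20·log₁₀(113.2/11.7) = 69.4 − 19.713 = 49.69 dB(A).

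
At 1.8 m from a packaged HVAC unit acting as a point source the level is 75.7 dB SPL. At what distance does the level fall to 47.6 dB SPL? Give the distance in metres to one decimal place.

45.7 m

The 28.1 dB drop corresponds to a distance ratio of 10^(28.1/20) for a point source.
r₂ = 1.8·10^((75.7−47.6)/20) = 1.8·10^(28.1/20) = 45.74 m.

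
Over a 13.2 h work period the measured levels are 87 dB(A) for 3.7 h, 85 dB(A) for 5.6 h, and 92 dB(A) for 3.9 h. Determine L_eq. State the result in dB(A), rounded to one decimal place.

88.7 dB(A)

L_eq = 10·log₁₀[(1/T)·Σ tᵢ·10^(Lᵢ/10)] with T = 13.2 h.
Σ tᵢ·10^(Lᵢ/10) = 3.7·10^(87/10) + 5.6·10^(85/10) + 3.9·10^(92/10) = 9.806e+09.
L_eq = 10·log₁₀(9.806e+09/13.2) = 88.71 dB(A).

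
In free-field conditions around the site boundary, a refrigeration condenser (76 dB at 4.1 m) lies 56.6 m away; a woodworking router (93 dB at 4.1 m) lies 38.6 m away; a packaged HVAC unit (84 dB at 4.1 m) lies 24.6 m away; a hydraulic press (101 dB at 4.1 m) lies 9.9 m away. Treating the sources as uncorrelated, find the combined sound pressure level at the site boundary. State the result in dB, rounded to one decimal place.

Propagate each source to the receiver with L = L_ref − 20·log₁₀(r/r_ref), then add intensities.
refrigeration condenser: 76 − 20·log₁₀(56.6/4.1) = 76 − 22.80 = 53.20 dB.
woodworking router: 93 − 20·log₁₀(38.6/4.1) = 93 − 19.48 = 73.52 dB.
packaged HVAC unit: 84 − 20·log₁₀(24.6/4.1) = 84 − 15.56 = 68.44 dB.
hydraulic press: 101 − 20·log₁₀(9.9/4.1) = 101 − 7.66 = 93.34 dB.
Σ 10^(L/10) = 2.189e+09 → L_total = 10·log₁₀(2.189e+09) = 93.40 dB.

93.4 dB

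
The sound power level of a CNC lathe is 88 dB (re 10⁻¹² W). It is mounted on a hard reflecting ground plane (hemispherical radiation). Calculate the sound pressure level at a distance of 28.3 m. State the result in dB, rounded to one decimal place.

51.0 dB

L_p = L_w − 10·log₁₀(2π·r²) with r = 28.3 m.
2π·r² = 5032 m², 10·log₁₀ of that is 37.018 dB.
L_p = 88 − 37.018 = 50.98 dB.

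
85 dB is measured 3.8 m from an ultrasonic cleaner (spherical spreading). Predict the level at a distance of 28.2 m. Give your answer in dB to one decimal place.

For a point source, L₂ = L₁ − 20·log₁₀(r₂/r₁).
L₂ = 85 − 20·log₁₀(28.2/3.8) = 85 − 17.409 = 67.59 dB.

67.6 dB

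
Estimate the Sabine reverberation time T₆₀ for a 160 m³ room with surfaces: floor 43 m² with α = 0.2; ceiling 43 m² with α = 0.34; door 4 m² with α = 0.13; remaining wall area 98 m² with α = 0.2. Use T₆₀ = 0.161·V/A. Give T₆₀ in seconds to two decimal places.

Summing Sᵢαᵢ: 43·0.2 + 43·0.34 + 4·0.13 + 98·0.2 = 43.34 m².
T₆₀ = 0.161 × 160 / 43.34 = 0.594 s.

0.59 s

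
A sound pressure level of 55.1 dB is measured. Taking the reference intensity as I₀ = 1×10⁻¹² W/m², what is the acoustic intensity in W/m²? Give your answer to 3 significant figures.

I = I₀·10^(L/10) = 10⁻¹² × 10^(55.1/10) = 10^(-6.490).

3.24e-07 W/m²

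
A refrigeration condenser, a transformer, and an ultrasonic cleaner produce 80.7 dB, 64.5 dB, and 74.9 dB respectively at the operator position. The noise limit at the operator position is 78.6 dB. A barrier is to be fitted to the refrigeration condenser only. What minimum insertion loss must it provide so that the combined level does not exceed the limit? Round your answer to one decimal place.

4.8 dB

Everything except the refrigeration condenser sums to 10^(64.5/10) + 10^(74.9/10) = 3.372e+07 in linear terms, 75.28 dB.
To meet 78.6 dB overall, the treated refrigeration condenser may contribute at most 10^(78.6/10) − 3.372e+07 = 3.872e+07, i.e. 75.88 dB.
So the refrigeration condenser must be reduced from 80.7 to 75.88 dB: IL = 4.82 dB.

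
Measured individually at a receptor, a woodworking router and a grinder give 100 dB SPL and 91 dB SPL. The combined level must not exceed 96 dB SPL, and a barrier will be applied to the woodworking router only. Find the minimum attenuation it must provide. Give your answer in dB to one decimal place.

5.7 dB

The untreated sources together contribute 10^(91/10) = 1.259e+09, i.e. 91.00 dB SPL.
The limit corresponds to 10^(96/10) = 3.981e+09; subtracting the fixed part leaves 2.722e+09 for the woodworking router, i.e. 94.35 dB SPL.
So the woodworking router must be reduced from 100 to 94.35 dB SPL: IL = 5.65 dB.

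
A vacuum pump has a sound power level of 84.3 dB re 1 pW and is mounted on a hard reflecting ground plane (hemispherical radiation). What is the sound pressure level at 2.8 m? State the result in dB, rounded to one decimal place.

L_p = L_w − 10·log₁₀(2π·r²) with r = 2.8 m.
2π·r² = 49.26 m², 10·log₁₀ of that is 16.925 dB.
L_p = 84.3 − 16.925 = 67.38 dB.

67.4 dB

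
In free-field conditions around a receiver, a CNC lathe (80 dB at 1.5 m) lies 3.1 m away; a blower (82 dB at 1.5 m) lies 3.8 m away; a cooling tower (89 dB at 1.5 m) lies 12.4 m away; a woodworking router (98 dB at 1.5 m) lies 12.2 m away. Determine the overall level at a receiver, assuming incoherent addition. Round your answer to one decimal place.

Apply inverse-square spreading to bring every level to the receiver, then sum 10^(L/10).
CNC lathe: 80 − 20·log₁₀(3.1/1.5) = 80 − 6.31 = 73.69 dB.
blower: 82 − 20·log₁₀(3.8/1.5) = 82 − 8.07 = 73.93 dB.
cooling tower: 89 − 20·log₁₀(12.4/1.5) = 89 − 18.35 = 70.65 dB.
woodworking router: 98 − 20·log₁₀(12.2/1.5) = 98 − 18.21 = 79.79 dB.
Σ 10^(L/10) = 1.551e+08 → L_total = 10·log₁₀(1.551e+08) = 81.91 dB.

81.9 dB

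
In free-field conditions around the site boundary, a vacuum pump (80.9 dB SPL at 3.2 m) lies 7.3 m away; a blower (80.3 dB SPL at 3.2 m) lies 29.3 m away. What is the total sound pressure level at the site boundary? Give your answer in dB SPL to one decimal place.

74.0 dB SPL

Apply inverse-square spreading to bring every level to the receiver, then sum 10^(L/10).
vacuum pump: 80.9 − 20·log₁₀(7.3/3.2) = 80.9 − 7.16 = 73.74 dB SPL.
blower: 80.3 − 20·log₁₀(29.3/3.2) = 80.3 − 19.23 = 61.07 dB SPL.
Σ 10^(L/10) = 2.492e+07 → L_total = 10·log₁₀(2.492e+07) = 73.97 dB SPL.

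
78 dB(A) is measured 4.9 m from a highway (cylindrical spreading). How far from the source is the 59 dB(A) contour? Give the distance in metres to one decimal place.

389.2 m

For a line source L₁ − L₂ = 10·log₁₀(r₂/r₁), so r₂ = r₁·10^((L₁−L₂)/10).
r₂ = 4.9·10^((78−59)/10) = 4.9·10^(19.0/10) = 389.22 m.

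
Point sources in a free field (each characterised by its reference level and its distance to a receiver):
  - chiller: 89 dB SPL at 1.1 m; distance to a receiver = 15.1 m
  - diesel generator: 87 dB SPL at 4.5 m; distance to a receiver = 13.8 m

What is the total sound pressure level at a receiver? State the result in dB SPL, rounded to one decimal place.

77.6 dB SPL

Propagate each source to the receiver with L = L_ref − 20·log₁₀(r/r_ref), then add intensities.
chiller: 89 − 20·log₁₀(15.1/1.1) = 89 − 22.75 = 66.25 dB SPL.
diesel generator: 87 − 20·log₁₀(13.8/4.5) = 87 − 9.73 = 77.27 dB SPL.
Σ 10^(L/10) = 5.751e+07 → L_total = 10·log₁₀(5.751e+07) = 77.60 dB SPL.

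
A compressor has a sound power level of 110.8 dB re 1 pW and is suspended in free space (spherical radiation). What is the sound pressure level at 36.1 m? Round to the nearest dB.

69 dB

L_p = L_w − 10·log₁₀(4π·r²) with r = 36.1 m.
4π·r² = 1.638e+04 m², 10·log₁₀ of that is 42.142 dB.
L_p = 110.8 − 42.142 = 68.66 dB.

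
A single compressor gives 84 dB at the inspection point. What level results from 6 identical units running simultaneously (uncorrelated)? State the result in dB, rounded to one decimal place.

With 6 equal, uncorrelated contributions the intensity is 6× that of one unit, giving a rise of 10·log₁₀ 6.
L_total = 84 + 10·log₁₀(6) = 84 + 7.782 = 91.78 dB.

91.8 dB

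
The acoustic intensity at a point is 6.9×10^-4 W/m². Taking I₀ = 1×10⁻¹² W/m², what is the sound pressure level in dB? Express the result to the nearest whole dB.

88 dB

I/I₀ = 6.9×10^-4/10⁻¹² = 6.9×10^8, and L = 10·log₁₀(I/I₀).
L = 10·(0.8388 + 8) = 88.39 dB.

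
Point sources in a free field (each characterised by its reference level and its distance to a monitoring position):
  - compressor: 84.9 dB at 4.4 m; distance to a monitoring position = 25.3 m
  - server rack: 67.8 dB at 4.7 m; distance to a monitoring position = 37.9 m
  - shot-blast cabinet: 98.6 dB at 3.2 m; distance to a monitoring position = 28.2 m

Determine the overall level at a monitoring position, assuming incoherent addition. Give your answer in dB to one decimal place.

80.1 dB

First find each source's level at the receiver (point-source: −20·log₁₀(r/r_ref)), then combine on an intensity basis.
compressor: 84.9 − 20·log₁₀(25.3/4.4) = 84.9 − 15.19 = 69.71 dB.
server rack: 67.8 − 20·log₁₀(37.9/4.7) = 67.8 − 18.13 = 49.67 dB.
shot-blast cabinet: 98.6 − 20·log₁₀(28.2/3.2) = 98.6 − 18.90 = 79.70 dB.
Σ 10^(L/10) = 1.027e+08 → L_total = 10·log₁₀(1.027e+08) = 80.12 dB.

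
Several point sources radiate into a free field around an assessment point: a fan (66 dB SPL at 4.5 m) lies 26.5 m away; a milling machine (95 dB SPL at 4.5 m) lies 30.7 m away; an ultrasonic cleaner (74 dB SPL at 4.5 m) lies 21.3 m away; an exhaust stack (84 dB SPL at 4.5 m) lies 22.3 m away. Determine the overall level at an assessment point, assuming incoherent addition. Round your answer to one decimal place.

First find each source's level at the receiver (point-source: −20·log₁₀(r/r_ref)), then combine on an intensity basis.
fan: 66 − 20·log₁₀(26.5/4.5) = 66 − 15.40 = 50.60 dB SPL.
milling machine: 95 − 20·log₁₀(30.7/4.5) = 95 − 16.68 = 78.32 dB SPL.
ultrasonic cleaner: 74 − 20·log₁₀(21.3/4.5) = 74 − 13.50 = 60.50 dB SPL.
exhaust stack: 84 − 20·log₁₀(22.3/4.5) = 84 − 13.90 = 70.10 dB SPL.
Σ 10^(L/10) = 7.941e+07 → L_total = 10·log₁₀(7.941e+07) = 79.00 dB SPL.

79.0 dB SPL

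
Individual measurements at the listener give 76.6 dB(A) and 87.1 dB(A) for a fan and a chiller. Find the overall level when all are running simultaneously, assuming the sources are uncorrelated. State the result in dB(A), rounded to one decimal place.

For uncorrelated sources the intensities add, so convert each level to linear form, sum, and take 10·log₁₀ of the total.
Σ 10^(L/10) = 10^(76.6/10) + 10^(87.1/10) = 5.586e+08.
L_total = 10·log₁₀(5.586e+08) = 87.47 dB(A).

87.5 dB(A)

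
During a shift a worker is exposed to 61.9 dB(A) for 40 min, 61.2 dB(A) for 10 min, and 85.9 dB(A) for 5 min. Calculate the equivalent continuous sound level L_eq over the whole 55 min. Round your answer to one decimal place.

Weight each interval's intensity by its duration and average over T = 55 min:
Σ tᵢ·10^(Lᵢ/10) = 40·10^(61.9/10) + 10·10^(61.2/10) + 5·10^(85.9/10) = 2.020e+09.
L_eq = 10·log₁₀(2.020e+09/55) = 75.65 dB(A).

75.7 dB(A)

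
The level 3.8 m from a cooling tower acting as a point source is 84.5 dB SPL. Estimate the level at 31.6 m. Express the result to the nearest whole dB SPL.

66 dB SPL

Point-source attenuation: ΔL = 20·log₁₀(r₂/r₁) = 20·log₁₀(31.6/3.8) = 18.398 dB.
L₂ = 84.5 − 20·log₁₀(31.6/3.8) = 84.5 − 18.398 = 66.10 dB SPL.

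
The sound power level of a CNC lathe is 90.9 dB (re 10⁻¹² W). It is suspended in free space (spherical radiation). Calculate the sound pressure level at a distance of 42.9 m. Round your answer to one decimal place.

47.3 dB

Free-field spherical radiation: L_p = L_w − 10·log₁₀(4π·r²), r = 42.9 m.
4π·r² = 2.313e+04 m², 10·log₁₀ of that is 43.641 dB.
L_p = 90.9 − 43.641 = 47.26 dB.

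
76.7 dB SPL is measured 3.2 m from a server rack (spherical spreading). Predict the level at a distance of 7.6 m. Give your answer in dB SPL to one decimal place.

For a point source, L₂ = L₁ − 20·log₁₀(r₂/r₁).
L₂ = 76.7 − 20·log₁₀(7.6/3.2) = 76.7 − 7.513 = 69.19 dB SPL.

69.2 dB SPL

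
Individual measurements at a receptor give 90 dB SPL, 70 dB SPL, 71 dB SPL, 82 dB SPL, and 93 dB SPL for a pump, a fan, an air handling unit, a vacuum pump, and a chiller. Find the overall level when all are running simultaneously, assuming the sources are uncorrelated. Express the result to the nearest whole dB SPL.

For uncorrelated sources the intensities add, so convert each level to linear form, sum, and take 10·log₁₀ of the total.
Σ 10^(L/10) = 10^(90/10) + 10^(70/10) + 10^(71/10) + 10^(82/10) + 10^(93/10) = 3.176e+09.
L_total = 10·log₁₀(3.176e+09) = 95.02 dB SPL.

95 dB SPL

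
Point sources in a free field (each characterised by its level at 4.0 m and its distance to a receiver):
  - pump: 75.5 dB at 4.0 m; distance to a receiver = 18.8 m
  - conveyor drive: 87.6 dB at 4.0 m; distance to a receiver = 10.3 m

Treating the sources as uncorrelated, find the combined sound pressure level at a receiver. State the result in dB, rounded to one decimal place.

79.5 dB

Propagate each source to the receiver with L = L_ref − 20·log₁₀(r/r_ref), then add intensities.
pump: 75.5 − 20·log₁₀(18.8/4.0) = 75.5 − 13.44 = 62.06 dB.
conveyor drive: 87.6 − 20·log₁₀(10.3/4.0) = 87.6 − 8.22 = 79.38 dB.
Σ 10^(L/10) = 8.839e+07 → L_total = 10·log₁₀(8.839e+07) = 79.46 dB.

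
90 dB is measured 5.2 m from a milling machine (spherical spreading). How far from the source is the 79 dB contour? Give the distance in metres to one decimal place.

Point-source spreading drops the level by 20·log₁₀(r₂/r₁); inverting, r₂/r₁ = 10^(ΔL/20).
r₂ = 5.2·10^((90−79)/20) = 5.2·10^(11.0/20) = 18.45 m.

18.5 m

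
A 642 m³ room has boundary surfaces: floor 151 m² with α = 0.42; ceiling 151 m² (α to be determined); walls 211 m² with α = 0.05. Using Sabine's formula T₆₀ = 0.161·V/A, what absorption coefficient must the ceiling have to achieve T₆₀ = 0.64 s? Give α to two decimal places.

A = 0.161·V/T₆₀ = 0.161·642/0.64 = 161.50 m² sabins.
Absorption from the other surfaces = 151·0.42 + 211·0.05 = 73.97 m², so the ceiling must supply 87.53 m² over 151 m².
α = 87.53/151 = 0.580.

0.58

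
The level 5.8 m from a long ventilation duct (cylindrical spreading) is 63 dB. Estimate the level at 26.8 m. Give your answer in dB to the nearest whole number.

Line-source attenuation: ΔL = 10·log₁₀(r₂/r₁) = 10·log₁₀(26.8/5.8) = 6.647 dB.
L₂ = 63 − 10·log₁₀(26.8/5.8) = 63 − 6.647 = 56.35 dB.

56 dB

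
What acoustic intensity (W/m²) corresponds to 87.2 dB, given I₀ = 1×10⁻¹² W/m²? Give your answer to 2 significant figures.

L = 10·log₁₀(I/I₀) ⇒ I = I₀·10^(L/10) = 10⁻¹² × 10^8.72.

0.00052 W/m²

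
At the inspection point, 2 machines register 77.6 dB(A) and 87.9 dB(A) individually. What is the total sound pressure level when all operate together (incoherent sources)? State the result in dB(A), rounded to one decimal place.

88.3 dB(A)

For uncorrelated sources the intensities add, so convert each level to linear form, sum, and take 10·log₁₀ of the total.
Σ 10^(L/10) = 10^(77.6/10) + 10^(87.9/10) = 6.741e+08.
L_total = 10·log₁₀(6.741e+08) = 88.29 dB(A).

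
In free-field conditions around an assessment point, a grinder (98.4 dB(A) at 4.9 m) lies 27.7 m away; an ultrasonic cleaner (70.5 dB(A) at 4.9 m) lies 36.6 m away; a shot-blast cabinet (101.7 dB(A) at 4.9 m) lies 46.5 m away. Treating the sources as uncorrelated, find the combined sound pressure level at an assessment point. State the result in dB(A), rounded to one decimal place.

85.8 dB(A)

First find each source's level at the receiver (point-source: −20·log₁₀(r/r_ref)), then combine on an intensity basis.
grinder: 98.4 − 20·log₁₀(27.7/4.9) = 98.4 − 15.05 = 83.35 dB(A).
ultrasonic cleaner: 70.5 − 20·log₁₀(36.6/4.9) = 70.5 − 17.47 = 53.03 dB(A).
shot-blast cabinet: 101.7 − 20·log₁₀(46.5/4.9) = 101.7 − 19.55 = 82.15 dB(A).
Σ 10^(L/10) = 3.809e+08 → L_total = 10·log₁₀(3.809e+08) = 85.81 dB(A).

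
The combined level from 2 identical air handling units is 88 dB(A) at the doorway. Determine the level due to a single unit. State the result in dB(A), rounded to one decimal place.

85.0 dB(A)

For N identical incoherent sources L_total = L₁ + 10·log₁₀ N, so L₁ = 88 − 10·log₁₀(2) = 88 − 3.010.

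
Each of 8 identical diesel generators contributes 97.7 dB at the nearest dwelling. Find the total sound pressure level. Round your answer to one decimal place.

With 8 equal, uncorrelated contributions the intensity is 8× that of one unit, giving a rise of 10·log₁₀ 8.
L_total = 97.7 + 10·log₁₀(8) = 97.7 + 9.031 = 106.73 dB.

106.7 dB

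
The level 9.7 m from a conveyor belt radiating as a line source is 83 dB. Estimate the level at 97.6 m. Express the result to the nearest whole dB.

For a line source, L₂ = L₁ − 10·log₁₀(r₂/r₁).
L₂ = 83 − 10·log₁₀(97.6/9.7) = 83 − 10.027 = 72.97 dB.

73 dB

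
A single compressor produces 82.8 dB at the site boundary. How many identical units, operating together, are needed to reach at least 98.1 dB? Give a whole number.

Need L₁ + 10·log₁₀ N ≥ 98.1, i.e. log₁₀ N ≥ 1.53.
N ≥ 10^(15.3/10) = 33.884, so N = 34.

34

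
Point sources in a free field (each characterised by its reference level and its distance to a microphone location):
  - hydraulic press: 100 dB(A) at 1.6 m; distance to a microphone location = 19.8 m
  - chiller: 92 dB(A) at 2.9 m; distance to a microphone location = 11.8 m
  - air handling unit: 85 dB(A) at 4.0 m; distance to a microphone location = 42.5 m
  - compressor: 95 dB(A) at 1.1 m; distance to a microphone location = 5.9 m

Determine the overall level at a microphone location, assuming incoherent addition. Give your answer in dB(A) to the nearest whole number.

84 dB(A)

Apply inverse-square spreading to bring every level to the receiver, then sum 10^(L/10).
hydraulic press: 100 − 20·log₁₀(19.8/1.6) = 100 − 21.85 = 78.15 dB(A).
chiller: 92 − 20·log₁₀(11.8/2.9) = 92 − 12.19 = 79.81 dB(A).
air handling unit: 85 − 20·log₁₀(42.5/4.0) = 85 − 20.53 = 64.47 dB(A).
compressor: 95 − 20·log₁₀(5.9/1.1) = 95 − 14.59 = 80.41 dB(A).
Σ 10^(L/10) = 2.737e+08 → L_total = 10·log₁₀(2.737e+08) = 84.37 dB(A).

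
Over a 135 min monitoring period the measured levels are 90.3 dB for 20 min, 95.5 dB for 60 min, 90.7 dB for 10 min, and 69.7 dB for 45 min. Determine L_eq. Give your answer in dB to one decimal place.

92.6 dB

The energy average is taken in the linear domain: L_eq = 10·log₁₀[(Σ tᵢ·10^(Lᵢ/10))/T], T = 135 min.
Σ tᵢ·10^(Lᵢ/10) = 20·10^(90.3/10) + 60·10^(95.5/10) + 10·10^(90.7/10) + 45·10^(69.7/10) = 2.465e+11.
L_eq = 10·log₁₀(2.465e+11/135) = 92.61 dB.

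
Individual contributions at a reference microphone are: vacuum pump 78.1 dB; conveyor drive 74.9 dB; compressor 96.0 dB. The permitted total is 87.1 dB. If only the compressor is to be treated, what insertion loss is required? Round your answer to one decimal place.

9.8 dB

Everything except the compressor sums to 10^(78.1/10) + 10^(74.9/10) = 9.547e+07 in linear terms, 79.80 dB.
To meet 87.1 dB overall, the treated compressor may contribute at most 10^(87.1/10) − 9.547e+07 = 4.174e+08, i.e. 86.21 dB.
Required insertion loss = 96.0 − 86.21 = 9.79 dB.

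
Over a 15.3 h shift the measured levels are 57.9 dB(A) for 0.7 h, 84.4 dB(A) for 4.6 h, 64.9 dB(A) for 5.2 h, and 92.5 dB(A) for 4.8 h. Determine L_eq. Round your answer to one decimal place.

88.1 dB(A)

The energy average is taken in the linear domain: L_eq = 10·log₁₀[(Σ tᵢ·10^(Lᵢ/10))/T], T = 15.3 h.
Σ tᵢ·10^(Lᵢ/10) = 0.7·10^(57.9/10) + 4.6·10^(84.4/10) + 5.2·10^(64.9/10) + 4.8·10^(92.5/10) = 9.819e+09.
L_eq = 10·log₁₀(9.819e+09/15.3) = 88.07 dB(A).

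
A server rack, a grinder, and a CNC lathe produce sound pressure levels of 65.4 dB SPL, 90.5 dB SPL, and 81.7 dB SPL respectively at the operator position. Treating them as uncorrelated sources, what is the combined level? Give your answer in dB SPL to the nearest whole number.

91 dB SPL

Incoherent sources combine by intensity addition: L_total = 10·log₁₀(Σ 10^(L_i/10)).
Σ 10^(L/10) = 10^(65.4/10) + 10^(90.5/10) + 10^(81.7/10) = 1.273e+09.
L_total = 10·log₁₀(1.273e+09) = 91.05 dB SPL.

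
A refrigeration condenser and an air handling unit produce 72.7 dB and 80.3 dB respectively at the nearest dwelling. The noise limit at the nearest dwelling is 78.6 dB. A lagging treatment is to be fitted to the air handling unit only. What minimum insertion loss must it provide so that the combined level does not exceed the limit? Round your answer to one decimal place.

3.0 dB

Fixed contribution from the other source: Σ 10^(L/10) = 10^(72.7/10) = 1.862e+07 (72.70 dB).
To meet 78.6 dB overall, the treated air handling unit may contribute at most 10^(78.6/10) − 1.862e+07 = 5.382e+07, i.e. 77.31 dB.
So the air handling unit must be reduced from 80.3 to 77.31 dB: IL = 2.99 dB.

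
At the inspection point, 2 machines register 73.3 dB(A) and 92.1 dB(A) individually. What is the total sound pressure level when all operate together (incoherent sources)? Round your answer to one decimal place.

92.2 dB(A)

For uncorrelated sources the intensities add, so convert each level to linear form, sum, and take 10·log₁₀ of the total.
Σ 10^(L/10) = 10^(73.3/10) + 10^(92.1/10) = 1.643e+09.
L_total = 10·log₁₀(1.643e+09) = 92.16 dB(A).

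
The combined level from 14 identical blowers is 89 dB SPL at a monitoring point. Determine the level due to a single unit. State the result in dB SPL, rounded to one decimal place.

77.5 dB SPL

For N identical incoherent sources L_total = L₁ + 10·log₁₀ N, so L₁ = 89 − 10·log₁₀(14) = 89 − 11.461.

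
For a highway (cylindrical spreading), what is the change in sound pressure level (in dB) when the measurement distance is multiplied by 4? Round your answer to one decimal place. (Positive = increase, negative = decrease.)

-6.0 dB

A line source loses 3 dB per doubling of distance; generally ΔL = −10·log₁₀(r₂/r₁).
ΔL = −10·log₁₀(4) = -6.02 dB.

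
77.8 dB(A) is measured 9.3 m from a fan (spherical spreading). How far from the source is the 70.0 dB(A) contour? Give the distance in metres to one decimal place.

The 7.8 dB drop corresponds to a distance ratio of 10^(7.8/20) for a point source.
r₂ = 9.3·10^((77.8−70.0)/20) = 9.3·10^(7.8/20) = 22.83 m.

22.8 m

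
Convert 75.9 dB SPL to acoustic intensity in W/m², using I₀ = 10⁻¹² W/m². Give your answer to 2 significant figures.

L = 10·log₁₀(I/I₀) ⇒ I = I₀·10^(L/10) = 10⁻¹² × 10^7.59.

3.9e-05 W/m²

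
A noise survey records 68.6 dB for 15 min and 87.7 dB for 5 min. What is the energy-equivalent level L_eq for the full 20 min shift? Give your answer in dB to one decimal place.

81.8 dB

Weight each interval's intensity by its duration and average over T = 20 min:
Σ tᵢ·10^(Lᵢ/10) = 15·10^(68.6/10) + 5·10^(87.7/10) = 3.053e+09.
L_eq = 10·log₁₀(3.053e+09/20) = 81.84 dB.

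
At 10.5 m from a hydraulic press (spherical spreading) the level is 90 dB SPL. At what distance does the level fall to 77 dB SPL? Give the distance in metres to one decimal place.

46.9 m

For a point source L₁ − L₂ = 20·log₁₀(r₂/r₁), so r₂ = r₁·10^((L₁−L₂)/20).
r₂ = 10.5·10^((90−77)/20) = 10.5·10^(13.0/20) = 46.90 m.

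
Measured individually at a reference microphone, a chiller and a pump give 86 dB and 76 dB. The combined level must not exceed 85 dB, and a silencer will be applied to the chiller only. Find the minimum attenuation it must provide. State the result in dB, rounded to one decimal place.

Everything except the chiller sums to 10^(76/10) = 3.981e+07 in linear terms, 76.00 dB.
The limit corresponds to 10^(85/10) = 3.162e+08; subtracting the fixed part leaves 2.764e+08 for the chiller, i.e. 84.42 dB.
Required insertion loss = 86 − 84.42 = 1.58 dB.

1.6 dB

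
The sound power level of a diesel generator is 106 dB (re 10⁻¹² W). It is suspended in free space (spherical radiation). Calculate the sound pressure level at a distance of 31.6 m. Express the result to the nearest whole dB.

65 dB

Free-field spherical radiation: L_p = L_w − 10·log₁₀(4π·r²), r = 31.6 m.
4π·r² = 1.255e+04 m², 10·log₁₀ of that is 40.986 dB.
L_p = 106 − 40.986 = 65.01 dB.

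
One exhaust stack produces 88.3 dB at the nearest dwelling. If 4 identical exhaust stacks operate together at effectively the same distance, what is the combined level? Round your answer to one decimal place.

94.3 dB

L_total = L₁ + 10·log₁₀ N for N identical incoherent sources.
L_total = 88.3 + 10·log₁₀(4) = 88.3 + 6.021 = 94.32 dB.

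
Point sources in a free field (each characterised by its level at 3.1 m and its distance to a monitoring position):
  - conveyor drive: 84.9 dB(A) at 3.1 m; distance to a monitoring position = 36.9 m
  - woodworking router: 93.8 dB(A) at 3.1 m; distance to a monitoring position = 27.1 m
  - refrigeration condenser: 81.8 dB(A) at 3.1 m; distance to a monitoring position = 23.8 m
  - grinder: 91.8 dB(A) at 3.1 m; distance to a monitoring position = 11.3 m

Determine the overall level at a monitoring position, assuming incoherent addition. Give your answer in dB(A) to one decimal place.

First find each source's level at the receiver (point-source: −20·log₁₀(r/r_ref)), then combine on an intensity basis.
conveyor drive: 84.9 − 20·log₁₀(36.9/3.1) = 84.9 − 21.51 = 63.39 dB(A).
woodworking router: 93.8 − 20·log₁₀(27.1/3.1) = 93.8 − 18.83 = 74.97 dB(A).
refrigeration condenser: 81.8 − 20·log₁₀(23.8/3.1) = 81.8 − 17.70 = 64.10 dB(A).
grinder: 91.8 − 20·log₁₀(11.3/3.1) = 91.8 − 11.23 = 80.57 dB(A).
Σ 10^(L/10) = 1.500e+08 → L_total = 10·log₁₀(1.500e+08) = 81.76 dB(A).

81.8 dB(A)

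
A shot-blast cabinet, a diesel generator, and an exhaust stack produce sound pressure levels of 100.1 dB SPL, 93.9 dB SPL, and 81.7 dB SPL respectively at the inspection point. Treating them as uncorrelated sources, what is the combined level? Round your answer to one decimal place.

Incoherent sources combine by intensity addition: L_total = 10·log₁₀(Σ 10^(L_i/10)).
Σ 10^(L/10) = 10^(100.1/10) + 10^(93.9/10) + 10^(81.7/10) = 1.284e+10.
L_total = 10·log₁₀(1.284e+10) = 101.08 dB SPL.

101.1 dB SPL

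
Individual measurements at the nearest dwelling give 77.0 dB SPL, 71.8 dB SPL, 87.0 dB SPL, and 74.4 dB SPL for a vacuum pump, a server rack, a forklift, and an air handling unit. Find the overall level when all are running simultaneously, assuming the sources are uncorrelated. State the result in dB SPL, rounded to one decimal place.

87.7 dB SPL

For uncorrelated sources the intensities add, so convert each level to linear form, sum, and take 10·log₁₀ of the total.
Σ 10^(L/10) = 10^(77.0/10) + 10^(71.8/10) + 10^(87.0/10) + 10^(74.4/10) = 5.940e+08.
L_total = 10·log₁₀(5.940e+08) = 87.74 dB SPL.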